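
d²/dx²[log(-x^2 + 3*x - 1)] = (-2*x^2 + 6*x - 7)/(x^4 - 6*x^3 + 11*x^2 - 6*x + 1)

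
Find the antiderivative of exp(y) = exp(y) + C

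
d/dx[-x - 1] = -1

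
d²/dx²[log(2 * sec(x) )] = cos(x)^(-2)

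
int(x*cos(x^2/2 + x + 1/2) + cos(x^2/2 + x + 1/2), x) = sin((x + 1)^2/2) + C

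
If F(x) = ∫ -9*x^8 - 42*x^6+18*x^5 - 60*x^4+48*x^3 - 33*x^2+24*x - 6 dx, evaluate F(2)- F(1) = -1323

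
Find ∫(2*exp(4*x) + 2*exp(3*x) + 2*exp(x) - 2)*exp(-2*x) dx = ((exp(x) + 1)*exp(x) - 1)^2*exp(-2*x) + C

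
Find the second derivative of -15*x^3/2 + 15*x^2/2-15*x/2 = 15 - 45*x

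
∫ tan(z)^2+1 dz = tan(z) + C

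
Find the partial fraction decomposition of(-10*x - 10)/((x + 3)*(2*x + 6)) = -5/(x + 3) + 10/(x + 3)^2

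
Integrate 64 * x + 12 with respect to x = 32*x^2 + 12*x + C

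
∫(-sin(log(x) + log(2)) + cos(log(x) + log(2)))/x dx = sqrt(2)*sin(log(x) + log(2) + pi/4) + C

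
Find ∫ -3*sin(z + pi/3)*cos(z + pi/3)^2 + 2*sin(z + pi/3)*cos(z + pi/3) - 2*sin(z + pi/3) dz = (cos(z + pi/3)^2 - cos(z + pi/3) + 2)*cos(z + pi/3) + C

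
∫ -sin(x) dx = cos(x) + C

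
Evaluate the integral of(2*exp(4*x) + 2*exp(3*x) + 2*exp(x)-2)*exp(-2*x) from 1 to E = -(-exp(-1) + 1 + E)^2 + (-exp(-E) + 1 + exp(E))^2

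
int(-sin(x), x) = cos(x) + C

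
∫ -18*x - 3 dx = -9*x^2 - 3*x + C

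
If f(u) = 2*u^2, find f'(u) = 4*u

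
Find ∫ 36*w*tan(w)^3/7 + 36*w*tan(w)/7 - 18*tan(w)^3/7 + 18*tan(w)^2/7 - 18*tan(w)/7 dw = (18*w/7 - 9/7)*tan(w)^2 + C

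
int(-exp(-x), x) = exp(-x) + C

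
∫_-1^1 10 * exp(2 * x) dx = -5*exp(-2) + 5*exp(2)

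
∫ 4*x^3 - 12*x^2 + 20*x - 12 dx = x^4 - 4*x^3 + 10*x^2 - 12*x + C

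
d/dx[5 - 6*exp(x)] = -6*exp(x)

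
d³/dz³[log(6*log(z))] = (2*log(z)^2 + 3*log(z) + 2)/(z^3*log(z)^3)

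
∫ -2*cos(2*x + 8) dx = -sin(2*x + 8) + C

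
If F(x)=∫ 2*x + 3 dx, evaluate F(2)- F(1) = 6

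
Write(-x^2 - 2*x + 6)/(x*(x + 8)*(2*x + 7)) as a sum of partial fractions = -1/(21*(2*x + 7)) - 7/(12*(x + 8)) + 3/(28*x)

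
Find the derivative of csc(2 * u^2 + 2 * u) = -4*(2*u + 1)*cos(2*u*(u + 1))/(1 - cos(4*u*(u + 1)))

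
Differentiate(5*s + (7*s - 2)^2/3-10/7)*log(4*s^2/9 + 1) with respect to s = (2744*s^3*log(4*s^2/9 + 1) + 2744*s^3 - 364*s^2*log(4*s^2/9 + 1) - 728*s^2 + 6174*s*log(4*s^2/9 + 1) - 16*s - 819*log(4*s^2/9 + 1))/(84*s^2 + 189)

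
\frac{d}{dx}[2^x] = 2^x*log(2)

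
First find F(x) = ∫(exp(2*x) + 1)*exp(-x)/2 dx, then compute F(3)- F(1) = -E/2 - exp(-3)/2 + exp(-1)/2 + exp(3)/2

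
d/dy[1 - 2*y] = -2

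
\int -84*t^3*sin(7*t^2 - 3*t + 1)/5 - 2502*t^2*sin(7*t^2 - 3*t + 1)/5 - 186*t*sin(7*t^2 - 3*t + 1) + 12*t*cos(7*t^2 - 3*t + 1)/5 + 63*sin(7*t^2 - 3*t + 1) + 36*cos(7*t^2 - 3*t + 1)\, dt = (6*t^2/5 + 36*t + 21)*cos(7*t^2 - 3*t + 1) + C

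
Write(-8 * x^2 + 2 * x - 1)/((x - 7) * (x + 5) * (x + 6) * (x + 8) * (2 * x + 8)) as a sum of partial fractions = -529/(720*(x + 8)) + 301/(104*(x + 6)) - 211/(72*(x + 5)) + 137/(176*(x + 4)) - 379/(51480*(x - 7))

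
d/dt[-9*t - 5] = -9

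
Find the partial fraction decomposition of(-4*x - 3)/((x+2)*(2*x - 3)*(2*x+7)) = 11/(15*(2*x + 7)) - 9/(35*(2*x - 3)) - 5/(21*(x + 2))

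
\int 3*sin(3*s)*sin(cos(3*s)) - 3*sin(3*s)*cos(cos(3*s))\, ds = sqrt(2)*sin(cos(3*s) + pi/4) + C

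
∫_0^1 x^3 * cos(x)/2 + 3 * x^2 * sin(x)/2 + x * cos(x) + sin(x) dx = 3*sin(1)/2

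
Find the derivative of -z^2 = -2*z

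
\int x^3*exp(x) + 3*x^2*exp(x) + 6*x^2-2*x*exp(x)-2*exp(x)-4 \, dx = x*(x^2 - 2)*(exp(x) + 2) + C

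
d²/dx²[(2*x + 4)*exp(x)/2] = x*exp(x) + 4*exp(x)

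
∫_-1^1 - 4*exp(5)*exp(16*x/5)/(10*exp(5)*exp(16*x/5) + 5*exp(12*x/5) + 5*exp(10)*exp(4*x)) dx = -exp(-21/5)/(exp(-21/5) + 1) + exp(-29/5)/(exp(-29/5) + 1)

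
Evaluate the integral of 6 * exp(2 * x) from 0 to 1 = -3 + 3*exp(2)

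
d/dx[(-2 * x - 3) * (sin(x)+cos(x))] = 2*x*sin(x) - 2*x*cos(x) + sin(x) - 5*cos(x)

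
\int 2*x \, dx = x^2 + C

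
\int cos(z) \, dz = sin(z) + C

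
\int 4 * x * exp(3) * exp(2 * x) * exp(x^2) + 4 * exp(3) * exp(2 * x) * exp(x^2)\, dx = 2*exp((x + 1)^2 + 2) + C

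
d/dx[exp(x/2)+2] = exp(x/2)/2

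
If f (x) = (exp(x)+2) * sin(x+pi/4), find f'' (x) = 2*exp(x)*cos(x + pi/4) - 2*sin(x + pi/4)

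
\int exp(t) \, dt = exp(t) + C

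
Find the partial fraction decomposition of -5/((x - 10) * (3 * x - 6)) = 5/(24*(x - 2)) - 5/(24*(x - 10))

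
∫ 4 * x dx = 2*x^2 + C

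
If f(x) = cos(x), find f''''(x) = cos(x)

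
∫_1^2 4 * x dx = 6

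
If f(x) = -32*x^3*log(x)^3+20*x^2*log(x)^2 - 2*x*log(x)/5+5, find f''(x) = (-960*x^2*log(x)^3 - 2400*x^2*log(x)^2 - 960*x^2*log(x) + 200*x*log(x)^2 + 600*x*log(x) + 200*x - 2)/(5*x)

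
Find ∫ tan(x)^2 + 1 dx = tan(x) + C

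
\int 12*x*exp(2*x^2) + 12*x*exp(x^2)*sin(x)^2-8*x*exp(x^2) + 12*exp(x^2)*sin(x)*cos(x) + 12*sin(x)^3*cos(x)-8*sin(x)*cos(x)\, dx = 3*(exp(x^2) + sin(x)^2)^2 - 4*exp(x^2) - 4*sin(x)^2 + C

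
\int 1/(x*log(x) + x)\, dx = log(log(x) + 1) + C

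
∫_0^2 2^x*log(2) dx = 3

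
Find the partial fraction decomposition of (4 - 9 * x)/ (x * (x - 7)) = -59/(7*(x - 7)) - 4/(7*x)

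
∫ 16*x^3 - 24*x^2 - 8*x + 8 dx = 4*x^4 - 8*x^3 - 4*x^2 + 8*x + C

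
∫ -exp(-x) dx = exp(-x) + C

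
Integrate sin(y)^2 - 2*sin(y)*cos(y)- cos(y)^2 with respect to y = sqrt(2)*cos(2*y + pi/4)/2 + C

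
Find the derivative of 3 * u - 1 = 3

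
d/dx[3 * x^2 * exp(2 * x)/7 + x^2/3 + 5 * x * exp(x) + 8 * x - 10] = 6*x^2*exp(2*x)/7 + 6*x*exp(2*x)/7 + 5*x*exp(x) + 2*x/3 + 5*exp(x) + 8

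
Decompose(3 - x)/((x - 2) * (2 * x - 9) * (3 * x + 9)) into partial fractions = -2/(75*(2*x - 9)) + 2/(75*(x + 3)) - 1/(75*(x - 2))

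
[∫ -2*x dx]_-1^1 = 0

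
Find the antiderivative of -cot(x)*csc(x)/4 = csc(x)/4 + C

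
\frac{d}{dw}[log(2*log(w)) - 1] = 1/(w*log(w))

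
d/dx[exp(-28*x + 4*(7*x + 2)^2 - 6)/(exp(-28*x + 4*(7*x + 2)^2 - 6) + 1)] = (392*x*exp(-196*x^2 - 84*x - 10) + 84*exp(-196*x^2 - 84*x - 10))/(1 + 2*exp(-10)*exp(-84*x)*exp(-196*x^2) + exp(-20)*exp(-168*x)*exp(-392*x^2))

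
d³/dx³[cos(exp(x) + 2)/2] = (exp(2*x)*sin(exp(x) + 2) - 3*exp(x)*cos(exp(x) + 2) - sin(exp(x) + 2))*exp(x)/2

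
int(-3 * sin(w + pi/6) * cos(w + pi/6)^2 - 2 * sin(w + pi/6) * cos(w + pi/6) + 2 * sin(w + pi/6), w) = (cos(w + pi/6)^2 + cos(w + pi/6) - 2)*cos(w + pi/6) + C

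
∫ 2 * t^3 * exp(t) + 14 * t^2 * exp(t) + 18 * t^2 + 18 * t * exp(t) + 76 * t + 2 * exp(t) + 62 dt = 2*(t^2 + 4*t + 1)*(t*exp(t) + 3*t + 7) + C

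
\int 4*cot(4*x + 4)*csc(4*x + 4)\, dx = -csc(4*x + 4) + C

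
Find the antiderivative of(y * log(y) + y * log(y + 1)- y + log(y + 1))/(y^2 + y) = (log(y) - 1)*log(y + 1) + C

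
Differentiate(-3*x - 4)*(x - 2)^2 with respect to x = -9*x^2 + 16*x + 4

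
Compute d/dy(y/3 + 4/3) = 1/3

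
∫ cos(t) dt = sin(t) + C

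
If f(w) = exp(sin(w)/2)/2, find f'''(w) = (-6*sin(w) + cos(w)^2 - 4)*exp(sin(w)/2)*cos(w)/16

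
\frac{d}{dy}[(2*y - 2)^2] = 8*y - 8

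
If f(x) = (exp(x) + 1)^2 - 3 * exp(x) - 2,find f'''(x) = 8*exp(2*x) - exp(x)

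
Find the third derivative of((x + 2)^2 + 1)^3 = 120*x^3 + 720*x^2 + 1512*x + 1104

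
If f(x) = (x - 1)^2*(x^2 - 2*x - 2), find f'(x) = 4*x^3 - 12*x^2 + 6*x + 2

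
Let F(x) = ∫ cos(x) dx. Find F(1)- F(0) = sin(1)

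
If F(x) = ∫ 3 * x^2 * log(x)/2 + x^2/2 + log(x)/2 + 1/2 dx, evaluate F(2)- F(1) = 5*log(2)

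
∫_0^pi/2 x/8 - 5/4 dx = -9 + pi/8 + (-3 + pi/8)^2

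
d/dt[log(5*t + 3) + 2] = 5/(5*t + 3)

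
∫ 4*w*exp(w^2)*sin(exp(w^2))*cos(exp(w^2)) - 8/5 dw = -8*w/5 + sin(exp(w^2))^2 + C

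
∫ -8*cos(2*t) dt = -4*sin(2*t) + C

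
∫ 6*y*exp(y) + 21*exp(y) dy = (6*y + 15)*exp(y) + C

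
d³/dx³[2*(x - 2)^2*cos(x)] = 2*x^2*sin(x) - 8*x*sin(x) - 12*x*cos(x) - 4*sin(x) + 24*cos(x)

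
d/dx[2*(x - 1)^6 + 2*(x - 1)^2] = 12*x^5 - 60*x^4 + 120*x^3 - 120*x^2 + 64*x - 16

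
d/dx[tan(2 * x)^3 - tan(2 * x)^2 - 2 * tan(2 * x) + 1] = 6*tan(2*x)^4 - 4*tan(2*x)^3 + 2*tan(2*x)^2 - 4*tan(2*x) - 4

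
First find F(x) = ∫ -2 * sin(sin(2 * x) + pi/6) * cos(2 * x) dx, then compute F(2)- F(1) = -cos(pi/6 + sin(2)) + cos(sin(4) + pi/6)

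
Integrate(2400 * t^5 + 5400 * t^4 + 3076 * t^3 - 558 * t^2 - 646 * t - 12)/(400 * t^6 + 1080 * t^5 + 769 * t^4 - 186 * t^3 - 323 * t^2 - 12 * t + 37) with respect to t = log((4*t + 3)^2*(5*t^2 + 3*t - 2)^2 + 1) + C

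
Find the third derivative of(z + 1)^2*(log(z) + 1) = (2*z^2 - 2*z + 2)/z^3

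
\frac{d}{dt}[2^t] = 2^t*log(2)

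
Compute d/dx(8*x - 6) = 8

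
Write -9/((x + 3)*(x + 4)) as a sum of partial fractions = 9/(x + 4) - 9/(x + 3)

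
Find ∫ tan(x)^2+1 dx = tan(x) + C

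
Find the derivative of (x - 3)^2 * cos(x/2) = -x^2*sin(x/2)/2 + 3*x*sin(x/2) + 2*x*cos(x/2) - 9*sin(x/2)/2 - 6*cos(x/2)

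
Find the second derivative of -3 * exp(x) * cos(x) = 6*exp(x)*sin(x)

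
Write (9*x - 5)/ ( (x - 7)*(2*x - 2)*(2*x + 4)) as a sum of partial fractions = -23/(108*(x + 2)) - 1/(18*(x - 1)) + 29/(108*(x - 7))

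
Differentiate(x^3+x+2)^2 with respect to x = 6*x^5 + 8*x^3 + 12*x^2 + 2*x + 4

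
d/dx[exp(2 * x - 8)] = 2*exp(2*x - 8)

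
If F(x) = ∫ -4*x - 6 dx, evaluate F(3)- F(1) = -28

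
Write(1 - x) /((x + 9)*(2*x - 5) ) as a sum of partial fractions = -3/(23*(2*x - 5)) - 10/(23*(x + 9))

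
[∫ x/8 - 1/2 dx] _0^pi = -1 + (-1 + pi/4)^2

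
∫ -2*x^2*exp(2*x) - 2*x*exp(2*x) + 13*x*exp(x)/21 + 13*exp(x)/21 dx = x*(-21*x*exp(x) + 13)*exp(x)/21 + C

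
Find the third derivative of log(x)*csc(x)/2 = (x^3*log(x)*cos(x)/sin(x) - 6*x^3*log(x)*cos(x)/sin(x)^3 - 3*x^2 + 6*x^2/sin(x)^2 + 3*x*cos(x)/sin(x) + 2)/(2*x^3*sin(x))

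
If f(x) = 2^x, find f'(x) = 2^x*log(2)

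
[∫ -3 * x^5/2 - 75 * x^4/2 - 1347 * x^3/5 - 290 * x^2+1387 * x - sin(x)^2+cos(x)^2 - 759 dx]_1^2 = -1841/3 - sin(2)/2 + sin(4)/2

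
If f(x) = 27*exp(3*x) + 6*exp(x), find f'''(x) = 729*exp(3*x) + 6*exp(x)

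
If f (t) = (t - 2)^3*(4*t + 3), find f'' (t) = 48*t^2 - 126*t + 60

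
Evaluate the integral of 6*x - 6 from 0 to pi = -3 + 3*(-1 + pi)^2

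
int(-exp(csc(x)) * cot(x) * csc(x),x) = exp(csc(x)) + C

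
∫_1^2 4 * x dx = 6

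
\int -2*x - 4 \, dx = -x^2 - 4*x + C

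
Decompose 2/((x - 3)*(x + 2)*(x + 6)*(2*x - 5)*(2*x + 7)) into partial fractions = -4/(585*(2*x + 7)) - 4/(459*(2*x - 5)) + 1/(1530*(x + 6)) + 1/(270*(x + 2)) + 2/(585*(x - 3))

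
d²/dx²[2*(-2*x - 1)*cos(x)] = 4*x*cos(x) + 8*sin(x) + 2*cos(x)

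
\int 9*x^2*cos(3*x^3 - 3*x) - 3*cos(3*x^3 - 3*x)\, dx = sin(3*x*(x^2 - 1)) + C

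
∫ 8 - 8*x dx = -4*x^2 + 8*x + C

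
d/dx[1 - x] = -1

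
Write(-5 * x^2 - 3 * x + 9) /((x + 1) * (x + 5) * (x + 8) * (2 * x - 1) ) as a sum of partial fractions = 50/(561*(2*x - 1)) + 41/(51*(x + 8)) - 101/(132*(x + 5)) - 1/(12*(x + 1))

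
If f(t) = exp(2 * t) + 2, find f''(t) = 4*exp(2*t)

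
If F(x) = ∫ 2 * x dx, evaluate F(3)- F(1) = 8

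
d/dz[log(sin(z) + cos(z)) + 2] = 1/tan(z + pi/4)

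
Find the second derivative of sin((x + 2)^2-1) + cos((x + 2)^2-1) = -4*sqrt(2)*x^2*sin(x^2 + 4*x + pi/4 + 3) - 16*sqrt(2)*x*sin(x^2 + 4*x + pi/4 + 3) - 18*sin(x^2 + 4*x + 3) - 14*cos(x^2 + 4*x + 3)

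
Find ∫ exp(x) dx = exp(x) + C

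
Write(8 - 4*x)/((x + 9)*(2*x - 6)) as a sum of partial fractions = -11/(6*(x + 9)) - 1/(6*(x - 3))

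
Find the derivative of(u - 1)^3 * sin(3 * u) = 3*(u - 1)^2*(u*cos(3*u) - sqrt(2)*cos(3*u + pi/4))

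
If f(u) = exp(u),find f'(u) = exp(u)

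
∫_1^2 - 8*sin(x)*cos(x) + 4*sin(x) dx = -(-1 + 2*cos(1))^2 + (-1 + 2*cos(2))^2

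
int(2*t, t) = t^2 + C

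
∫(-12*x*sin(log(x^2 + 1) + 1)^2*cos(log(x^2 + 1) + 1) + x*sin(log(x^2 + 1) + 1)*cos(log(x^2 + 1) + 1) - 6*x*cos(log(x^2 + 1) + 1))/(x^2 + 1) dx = -9*sin(log(x^2 + 1) + 1)/2 + sin(3*log(x^2 + 1) + 3)/2 - cos(2*log(x^2 + 1) + 2)/8 + C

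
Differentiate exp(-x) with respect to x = -exp(-x)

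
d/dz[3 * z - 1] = 3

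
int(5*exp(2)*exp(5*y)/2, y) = exp(5*y + 2)/2 + C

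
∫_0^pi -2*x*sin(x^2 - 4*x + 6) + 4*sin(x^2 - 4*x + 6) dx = cos(6 + pi^2) - cos(6)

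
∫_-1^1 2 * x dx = 0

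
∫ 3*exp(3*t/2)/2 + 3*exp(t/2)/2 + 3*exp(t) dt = (exp(t/2) + 1)^3 + C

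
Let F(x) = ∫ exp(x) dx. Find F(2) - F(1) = -E + exp(2)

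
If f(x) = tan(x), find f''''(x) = 24*tan(x)^5 + 40*tan(x)^3 + 16*tan(x)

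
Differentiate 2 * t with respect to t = 2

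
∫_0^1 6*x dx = 3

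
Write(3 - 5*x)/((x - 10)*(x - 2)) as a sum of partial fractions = 7/(8*(x - 2)) - 47/(8*(x - 10))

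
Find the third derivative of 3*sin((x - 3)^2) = -24*x^3*cos(x^2 - 6*x + 9) + 216*x^2*cos(x^2 - 6*x + 9) - 36*x*sin(x^2 - 6*x + 9) - 648*x*cos(x^2 - 6*x + 9) + 108*sin(x^2 - 6*x + 9) + 648*cos(x^2 - 6*x + 9)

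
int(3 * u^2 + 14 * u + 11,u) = u^3 + 7*u^2 + 11*u + C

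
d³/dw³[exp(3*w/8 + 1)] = 27*exp(3*w/8 + 1)/512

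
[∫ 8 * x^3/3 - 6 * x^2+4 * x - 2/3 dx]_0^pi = 2*pi*(-1 + pi)^3/3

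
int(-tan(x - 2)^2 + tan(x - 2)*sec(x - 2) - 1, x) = -tan(x - 2) + sec(x - 2) + C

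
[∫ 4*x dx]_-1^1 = 0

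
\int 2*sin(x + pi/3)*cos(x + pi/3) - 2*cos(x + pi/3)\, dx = (sin(x + pi/3) - 1)^2 + C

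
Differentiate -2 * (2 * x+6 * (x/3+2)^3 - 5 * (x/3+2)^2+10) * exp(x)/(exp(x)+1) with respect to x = (-4*x^3*exp(x) - 12*x^2*exp(2*x) - 74*x^2*exp(x) - 124*x*exp(2*x) - 472*x*exp(x) - 348*exp(2*x) - 1032*exp(x))/(9*exp(2*x) + 18*exp(x) + 9)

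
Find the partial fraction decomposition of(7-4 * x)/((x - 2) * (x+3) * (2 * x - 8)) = 19/(70*(x + 3)) + 1/(20*(x - 2)) - 9/(28*(x - 4))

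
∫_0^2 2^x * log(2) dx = 3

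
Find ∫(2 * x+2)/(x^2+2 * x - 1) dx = log((x + 1)^2 - 2) + C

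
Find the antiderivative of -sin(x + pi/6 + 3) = cos(x + pi/6 + 3) + C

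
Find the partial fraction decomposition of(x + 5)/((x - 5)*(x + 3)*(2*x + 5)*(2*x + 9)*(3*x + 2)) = -351/(30107*(3*x + 2)) + 1/(1311*(2*x + 9)) + 1/(33*(2*x + 5)) - 1/(84*(x + 3)) + 1/(3876*(x - 5))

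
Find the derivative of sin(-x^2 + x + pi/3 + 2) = (1 - 2*x)*sin(x^2 - x - 2 + pi/6)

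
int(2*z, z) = z^2 + C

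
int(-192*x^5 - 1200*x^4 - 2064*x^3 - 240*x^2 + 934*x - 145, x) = -32*x^6 - 240*x^5 - 516*x^4 - 80*x^3 + 467*x^2 - 145*x + C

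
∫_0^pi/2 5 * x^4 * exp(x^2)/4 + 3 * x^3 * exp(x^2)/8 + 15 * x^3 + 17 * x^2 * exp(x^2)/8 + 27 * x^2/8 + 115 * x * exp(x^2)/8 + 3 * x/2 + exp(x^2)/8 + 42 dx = -7 + (3*pi + exp(pi^2/4))*(pi/16 + 3*pi^2/64 + 5*pi^3/64 + 7)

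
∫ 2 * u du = u^2 + C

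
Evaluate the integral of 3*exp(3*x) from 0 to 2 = -1 + exp(6)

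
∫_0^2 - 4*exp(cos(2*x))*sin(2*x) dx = -2*E + 2*exp(cos(4))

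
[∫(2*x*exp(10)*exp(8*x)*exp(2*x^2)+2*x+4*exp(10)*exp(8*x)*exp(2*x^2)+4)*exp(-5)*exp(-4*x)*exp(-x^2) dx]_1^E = -exp(10) - exp(-(2 + E)^2 - 1) + exp(-10) + exp(1 + (2 + E)^2)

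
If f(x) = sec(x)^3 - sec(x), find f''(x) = 1/cos(x) - 11/cos(x)^3 + 12/cos(x)^5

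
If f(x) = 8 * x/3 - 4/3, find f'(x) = 8/3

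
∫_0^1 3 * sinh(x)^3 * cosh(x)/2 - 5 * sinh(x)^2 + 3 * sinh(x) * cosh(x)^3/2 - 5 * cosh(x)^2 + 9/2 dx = -5*sinh(2)/2 + 3*cosh(4)/32 + 141/32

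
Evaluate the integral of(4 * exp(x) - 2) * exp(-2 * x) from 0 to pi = -1 + (-2 + exp(-pi))^2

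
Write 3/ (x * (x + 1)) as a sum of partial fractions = -3/(x + 1) + 3/x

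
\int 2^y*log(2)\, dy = 2^y + C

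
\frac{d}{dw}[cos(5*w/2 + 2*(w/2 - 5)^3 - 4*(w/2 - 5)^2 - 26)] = (-3*w^2/4 + 17*w - 195/2)*sin(w^3/4 - 17*w^2/2 + 195*w/2 - 376)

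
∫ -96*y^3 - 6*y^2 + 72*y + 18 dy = -24*y^4 - 2*y^3 + 36*y^2 + 18*y + C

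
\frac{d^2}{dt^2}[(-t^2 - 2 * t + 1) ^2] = 12*t^2 + 24*t + 4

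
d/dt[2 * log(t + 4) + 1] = 2/(t + 4)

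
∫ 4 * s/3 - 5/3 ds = 2*s^2/3 - 5*s/3 + C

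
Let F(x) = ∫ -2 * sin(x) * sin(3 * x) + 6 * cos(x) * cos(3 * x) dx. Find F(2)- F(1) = -sin(2) + sin(8)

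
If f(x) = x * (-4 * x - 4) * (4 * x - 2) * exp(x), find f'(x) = -16*x^3*exp(x) - 56*x^2*exp(x) - 8*x*exp(x) + 8*exp(x)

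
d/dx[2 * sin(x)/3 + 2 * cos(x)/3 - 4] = -2*sin(x)/3 + 2*cos(x)/3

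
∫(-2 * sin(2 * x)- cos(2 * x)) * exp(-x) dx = exp(-x)*cos(2*x) + C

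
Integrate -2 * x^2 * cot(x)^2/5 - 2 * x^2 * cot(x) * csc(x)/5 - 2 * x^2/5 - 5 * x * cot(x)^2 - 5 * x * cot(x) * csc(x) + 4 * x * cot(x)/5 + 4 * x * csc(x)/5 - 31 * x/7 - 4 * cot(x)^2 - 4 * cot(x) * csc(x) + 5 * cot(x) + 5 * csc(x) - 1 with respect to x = 2*x^2/7 + 3*x + (cot(x) + csc(x))*(2*x^2/5 + 5*x + 4) + C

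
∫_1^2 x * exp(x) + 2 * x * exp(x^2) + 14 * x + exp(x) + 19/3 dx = -2*E + 2*exp(2) + 82/3 + exp(4)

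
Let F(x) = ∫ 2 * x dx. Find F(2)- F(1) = 3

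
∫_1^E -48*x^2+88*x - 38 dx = 2*(2 - 2*E)^3 - (2 - 2*E)^2 - 2 + 2*E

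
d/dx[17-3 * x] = -3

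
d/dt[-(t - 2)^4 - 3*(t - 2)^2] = -4*t^3 + 24*t^2 - 54*t + 44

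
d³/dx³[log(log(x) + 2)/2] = (2*log(x)^2 + 11*log(x) + 16)/(2*x^3*log(x)^3 + 12*x^3*log(x)^2 + 24*x^3*log(x) + 16*x^3)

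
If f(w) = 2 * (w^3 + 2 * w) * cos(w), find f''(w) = -2*w^3*cos(w) - 12*w^2*sin(w) + 8*w*cos(w) - 8*sin(w)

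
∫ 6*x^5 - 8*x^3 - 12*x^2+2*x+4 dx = x^6 - 2*x^4 - 4*x^3 + x^2 + 4*x + C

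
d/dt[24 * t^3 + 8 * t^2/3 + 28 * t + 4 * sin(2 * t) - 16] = 72*t^2 + 16*t/3 + 8*cos(2*t) + 28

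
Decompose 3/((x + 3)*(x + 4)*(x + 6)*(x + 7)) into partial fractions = -1/(4*(x + 7)) + 1/(2*(x + 6)) - 1/(2*(x + 4)) + 1/(4*(x + 3))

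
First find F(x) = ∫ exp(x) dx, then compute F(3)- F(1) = -E + exp(3)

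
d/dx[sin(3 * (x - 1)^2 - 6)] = 6*(x - 1)*cos(3*(-x^2 + 2*x + 1))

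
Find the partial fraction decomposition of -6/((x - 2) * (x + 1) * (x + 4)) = -1/(3*(x + 4)) + 2/(3*(x + 1)) - 1/(3*(x - 2))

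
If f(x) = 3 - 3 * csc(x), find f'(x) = 3*cot(x)*csc(x)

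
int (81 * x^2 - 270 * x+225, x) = 27*x^3 - 135*x^2 + 225*x + C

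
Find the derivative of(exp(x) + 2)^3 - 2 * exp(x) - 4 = 3*exp(3*x) + 12*exp(2*x) + 10*exp(x)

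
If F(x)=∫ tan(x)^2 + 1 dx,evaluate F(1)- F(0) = tan(1)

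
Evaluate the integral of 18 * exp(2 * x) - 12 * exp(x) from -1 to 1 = -(-2 + 3*exp(-1))^2 + (-2 + 3*E)^2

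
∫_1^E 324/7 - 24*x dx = -12*exp(2) - 240/7 + 324*E/7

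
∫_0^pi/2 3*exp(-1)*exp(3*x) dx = -exp(-1) + exp(-1 + 3*pi/2)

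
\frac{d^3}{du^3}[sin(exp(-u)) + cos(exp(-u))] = sqrt(2)*(-exp(2*u)*sin(pi/4 - exp(-u)) + 3*exp(u)*sin(pi/4 + exp(-u)) + sin(pi/4 - exp(-u)))*exp(-3*u)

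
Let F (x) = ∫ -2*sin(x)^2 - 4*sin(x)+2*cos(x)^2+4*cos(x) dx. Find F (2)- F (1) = -(cos(1) + sin(1) + 2)^2 + (cos(2) + sin(2) + 2)^2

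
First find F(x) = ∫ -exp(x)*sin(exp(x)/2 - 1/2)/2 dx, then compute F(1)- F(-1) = -cos((1 - exp(-1))/2) + cos((1 - E)/2)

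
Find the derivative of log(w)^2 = 2*log(w)/w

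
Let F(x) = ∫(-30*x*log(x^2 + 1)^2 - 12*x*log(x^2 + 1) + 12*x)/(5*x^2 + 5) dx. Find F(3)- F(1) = -log(10)^3 - 3*log(10)^2/5 - 6*log(2)/5 + 3*log(2)^2/5 + log(2)^3 + 6*log(10)/5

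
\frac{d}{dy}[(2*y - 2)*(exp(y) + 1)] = 2*y*exp(y) + 2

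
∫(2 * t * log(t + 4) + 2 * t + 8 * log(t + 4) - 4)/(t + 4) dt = 2*(t - 2)*log(t + 4) + C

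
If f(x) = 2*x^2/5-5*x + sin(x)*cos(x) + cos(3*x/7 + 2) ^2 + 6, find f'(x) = 4*x/5 - 3*sin(6*x/7 + 4)/7 + cos(2*x) - 5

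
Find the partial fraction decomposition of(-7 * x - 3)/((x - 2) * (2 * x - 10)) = 17/(6*(x - 2)) - 19/(3*(x - 5))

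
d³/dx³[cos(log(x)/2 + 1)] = (-7*sin(log(x)/2 + 1) + 6*cos(log(x)/2 + 1))/(8*x^3)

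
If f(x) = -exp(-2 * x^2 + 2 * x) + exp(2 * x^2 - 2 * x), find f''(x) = -16*x^2*exp(-2*x^2 + 2*x) + 16*x^2*exp(2*x^2 - 2*x) + 16*x*exp(-2*x^2 + 2*x) - 16*x*exp(2*x^2 - 2*x) + 8*exp(2*x^2 - 2*x)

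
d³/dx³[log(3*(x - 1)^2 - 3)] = (4*x^3 - 12*x^2 + 24*x - 16)/(x^6 - 6*x^5 + 12*x^4 - 8*x^3)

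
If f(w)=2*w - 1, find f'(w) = 2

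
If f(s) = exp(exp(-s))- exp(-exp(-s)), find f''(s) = (exp(s) + exp(s + 2*exp(-s)) + exp(2*exp(-s)) - 1)*exp(-2*s - exp(-s))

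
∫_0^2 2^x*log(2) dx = 3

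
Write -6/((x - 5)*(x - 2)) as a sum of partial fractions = 2/(x - 2) - 2/(x - 5)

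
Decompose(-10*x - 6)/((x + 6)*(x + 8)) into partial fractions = -37/(x + 8) + 27/(x + 6)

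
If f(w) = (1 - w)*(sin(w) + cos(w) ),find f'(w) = w*sin(w) - w*cos(w) - 2*sin(w)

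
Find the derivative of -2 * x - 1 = -2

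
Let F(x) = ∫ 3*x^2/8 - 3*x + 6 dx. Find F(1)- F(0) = 37/8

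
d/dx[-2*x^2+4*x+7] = 4 - 4*x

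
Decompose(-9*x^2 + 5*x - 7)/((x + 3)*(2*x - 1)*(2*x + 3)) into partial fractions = 139/(24*(2*x + 3)) - 27/(56*(2*x - 1)) - 103/(21*(x + 3))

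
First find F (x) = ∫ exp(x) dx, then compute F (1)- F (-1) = E - exp(-1)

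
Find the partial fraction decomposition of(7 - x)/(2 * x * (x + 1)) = -4/(x + 1) + 7/(2*x)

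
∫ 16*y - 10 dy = 8*y^2 - 10*y + C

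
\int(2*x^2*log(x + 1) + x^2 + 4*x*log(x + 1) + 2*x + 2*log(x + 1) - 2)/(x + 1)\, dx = (x^2 + 2*x - 2)*log(x + 1) + C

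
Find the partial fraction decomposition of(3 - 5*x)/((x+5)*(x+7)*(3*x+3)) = 19/(18*(x + 7)) - 7/(6*(x + 5)) + 1/(9*(x + 1))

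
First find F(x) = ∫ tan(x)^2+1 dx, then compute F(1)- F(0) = tan(1)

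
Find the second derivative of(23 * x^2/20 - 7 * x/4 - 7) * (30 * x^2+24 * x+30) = 414*x^2 - 747*x/5 - 435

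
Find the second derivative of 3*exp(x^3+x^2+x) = 27*x^4*exp(x^3 + x^2 + x) + 36*x^3*exp(x^3 + x^2 + x) + 30*x^2*exp(x^3 + x^2 + x) + 30*x*exp(x^3 + x^2 + x) + 9*exp(x^3 + x^2 + x)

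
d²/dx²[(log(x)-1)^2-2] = (4 - 2*log(x))/x^2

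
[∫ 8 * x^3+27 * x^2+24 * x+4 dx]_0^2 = 160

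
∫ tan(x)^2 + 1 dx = tan(x) + C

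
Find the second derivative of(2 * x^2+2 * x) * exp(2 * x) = 8*x^2*exp(2*x) + 24*x*exp(2*x) + 12*exp(2*x)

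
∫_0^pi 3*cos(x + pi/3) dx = -3*sqrt(3)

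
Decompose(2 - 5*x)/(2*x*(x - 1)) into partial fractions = -3/(2*(x - 1)) - 1/x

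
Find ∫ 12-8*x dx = -4*x^2 + 12*x + C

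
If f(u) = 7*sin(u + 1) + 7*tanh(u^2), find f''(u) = -56*u^2*sinh(u^2)/cosh(u^2)^3 - 7*sin(u + 1) + 14/cosh(u^2)^2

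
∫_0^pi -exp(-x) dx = -1 + exp(-pi)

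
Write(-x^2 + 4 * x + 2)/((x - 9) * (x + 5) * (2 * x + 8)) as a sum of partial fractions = -43/(28*(x + 5)) + 15/(13*(x + 4)) - 43/(364*(x - 9))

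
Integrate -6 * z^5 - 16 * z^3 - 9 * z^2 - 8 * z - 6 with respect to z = -z^6 - 4*z^4 - 3*z^3 - 4*z^2 - 6*z + C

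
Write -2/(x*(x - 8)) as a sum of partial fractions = -1/(4*(x - 8)) + 1/(4*x)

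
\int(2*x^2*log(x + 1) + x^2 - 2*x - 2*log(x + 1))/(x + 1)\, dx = x*(x - 2)*log(x + 1) + C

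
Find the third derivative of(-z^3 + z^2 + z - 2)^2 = 120*z^3 - 120*z^2 - 24*z + 36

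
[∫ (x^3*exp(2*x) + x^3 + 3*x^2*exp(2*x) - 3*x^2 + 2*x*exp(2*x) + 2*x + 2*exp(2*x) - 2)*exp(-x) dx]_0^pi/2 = (pi + pi^3/8)*(-exp(-pi/2) + exp(pi/2))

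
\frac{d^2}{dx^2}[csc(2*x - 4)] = 8*cot(2*x - 4)^2*csc(2*x - 4) + 4*csc(2*x - 4)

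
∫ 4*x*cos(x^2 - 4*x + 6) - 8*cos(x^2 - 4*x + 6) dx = 2*sin((x - 2)^2 + 2) + C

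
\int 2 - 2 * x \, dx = -x^2 + 2*x + C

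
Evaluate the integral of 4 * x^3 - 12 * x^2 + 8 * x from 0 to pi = (-1 + (-1 + pi)^2)^2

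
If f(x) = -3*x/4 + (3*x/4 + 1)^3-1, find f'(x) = 81*x^2/64 + 27*x/8 + 3/2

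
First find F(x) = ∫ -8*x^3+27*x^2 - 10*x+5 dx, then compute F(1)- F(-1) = 28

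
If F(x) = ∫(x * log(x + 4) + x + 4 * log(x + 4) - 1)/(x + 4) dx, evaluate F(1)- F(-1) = 2*log(3)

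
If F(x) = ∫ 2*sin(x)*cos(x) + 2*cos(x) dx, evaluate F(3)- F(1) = -(sin(1) + 1)^2 + (sin(3) + 1)^2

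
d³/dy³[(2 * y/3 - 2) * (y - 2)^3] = 16*y - 36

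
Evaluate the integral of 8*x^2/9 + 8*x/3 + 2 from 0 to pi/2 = -1 + (1 + pi/3)^3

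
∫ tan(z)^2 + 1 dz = tan(z) + C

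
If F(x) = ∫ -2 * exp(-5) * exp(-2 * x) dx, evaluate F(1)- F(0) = -exp(-5) + exp(-7)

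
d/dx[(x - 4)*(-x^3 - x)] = -4*x^3 + 12*x^2 - 2*x + 4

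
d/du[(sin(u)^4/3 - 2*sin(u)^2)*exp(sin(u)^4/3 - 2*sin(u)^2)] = 4*(sin(u)^6/9 - sin(u)^4 + 7*sin(u)^2/3 - 1)*exp(-2*sin(u)^2)*exp(sin(u)^4/3)*sin(u)*cos(u)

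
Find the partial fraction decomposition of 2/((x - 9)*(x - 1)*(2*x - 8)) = 1/(24*(x - 1)) - 1/(15*(x - 4)) + 1/(40*(x - 9))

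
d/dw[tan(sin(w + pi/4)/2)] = cos(w + pi/4)/(2*cos(sin(w + pi/4)/2)^2)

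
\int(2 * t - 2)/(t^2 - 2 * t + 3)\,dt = log((t - 1)^2 + 2) + C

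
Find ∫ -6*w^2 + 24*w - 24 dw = -2*w^3 + 12*w^2 - 24*w + C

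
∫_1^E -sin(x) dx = cos(E) - cos(1)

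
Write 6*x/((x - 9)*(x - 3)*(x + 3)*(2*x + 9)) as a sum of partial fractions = 8/(45*(2*x + 9)) - 1/(12*(x + 3)) - 1/(30*(x - 3)) + 1/(36*(x - 9))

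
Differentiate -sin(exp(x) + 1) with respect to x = -exp(x)*cos(exp(x) + 1)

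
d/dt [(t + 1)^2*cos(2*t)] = -2*t^2*sin(2*t) - 4*t*sin(2*t) + 2*t*cos(2*t) - 2*sin(2*t) + 2*cos(2*t)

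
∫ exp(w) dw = exp(w) + C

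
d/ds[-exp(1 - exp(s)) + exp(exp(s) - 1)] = (exp(s) + exp(s + 2*exp(s) - 2))*exp(1 - exp(s))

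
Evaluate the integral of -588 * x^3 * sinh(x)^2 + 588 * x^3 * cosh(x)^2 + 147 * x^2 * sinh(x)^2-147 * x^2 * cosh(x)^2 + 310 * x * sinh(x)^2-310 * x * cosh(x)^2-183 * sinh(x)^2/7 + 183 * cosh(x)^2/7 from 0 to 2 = 9746/7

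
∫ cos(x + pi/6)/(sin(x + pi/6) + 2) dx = log(sin(x + pi/6) + 2) + C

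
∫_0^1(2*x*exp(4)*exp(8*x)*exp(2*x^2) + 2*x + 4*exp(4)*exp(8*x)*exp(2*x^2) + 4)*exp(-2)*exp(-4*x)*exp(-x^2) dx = -exp(2) - exp(-7) + exp(-2) + exp(7)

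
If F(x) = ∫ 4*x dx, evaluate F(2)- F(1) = 6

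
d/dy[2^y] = 2^y*log(2)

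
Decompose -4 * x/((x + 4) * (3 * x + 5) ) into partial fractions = 20/(7*(3*x + 5)) - 16/(7*(x + 4))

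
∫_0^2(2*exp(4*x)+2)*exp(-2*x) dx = -exp(-4) + exp(4)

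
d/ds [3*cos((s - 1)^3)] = -9*(s - 1)^2*sin(s^3 - 3*s^2 + 3*s - 1)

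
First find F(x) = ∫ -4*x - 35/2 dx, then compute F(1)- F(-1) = -35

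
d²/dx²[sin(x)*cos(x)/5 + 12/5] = -2*sin(2*x)/5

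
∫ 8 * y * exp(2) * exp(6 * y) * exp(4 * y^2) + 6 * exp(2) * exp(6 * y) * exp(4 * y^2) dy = exp(4*y^2 + 6*y + 2) + C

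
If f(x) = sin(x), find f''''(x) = sin(x)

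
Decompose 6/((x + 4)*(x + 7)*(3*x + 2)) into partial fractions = 27/(95*(3*x + 2)) + 2/(19*(x + 7)) - 1/(5*(x + 4))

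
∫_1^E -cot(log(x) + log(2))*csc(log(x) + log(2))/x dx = -csc(log(2)) + csc(log(2*E))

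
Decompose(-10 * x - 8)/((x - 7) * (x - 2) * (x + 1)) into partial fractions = 1/(12*(x + 1)) + 28/(15*(x - 2)) - 39/(20*(x - 7))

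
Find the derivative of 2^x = 2^x*log(2)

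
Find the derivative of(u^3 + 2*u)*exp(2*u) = 2*u^3*exp(2*u) + 3*u^2*exp(2*u) + 4*u*exp(2*u) + 2*exp(2*u)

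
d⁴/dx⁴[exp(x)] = exp(x)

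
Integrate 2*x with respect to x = x^2 + C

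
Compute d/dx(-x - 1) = -1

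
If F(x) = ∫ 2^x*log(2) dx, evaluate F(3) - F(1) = 6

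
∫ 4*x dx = 2*x^2 + C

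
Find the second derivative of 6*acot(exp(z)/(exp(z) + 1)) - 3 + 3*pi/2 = (12*exp(3*z) - 6*exp(z))/(4*exp(4*z) + 8*exp(3*z) + 8*exp(2*z) + 4*exp(z) + 1)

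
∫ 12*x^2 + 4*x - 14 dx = 4*x^3 + 2*x^2 - 14*x + C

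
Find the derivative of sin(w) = cos(w)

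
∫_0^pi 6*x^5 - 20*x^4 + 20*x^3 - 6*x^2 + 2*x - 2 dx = -1 + (-1 + pi)^3*(-pi^2 - pi - 1 + pi^3)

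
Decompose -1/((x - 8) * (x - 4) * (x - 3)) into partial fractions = -1/(5*(x - 3)) + 1/(4*(x - 4)) - 1/(20*(x - 8))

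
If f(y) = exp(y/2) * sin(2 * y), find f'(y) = (sin(2*y)/2 + 2*cos(2*y))*exp(y/2)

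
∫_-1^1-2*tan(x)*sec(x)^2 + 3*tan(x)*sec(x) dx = 0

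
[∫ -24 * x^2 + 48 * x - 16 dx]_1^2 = 0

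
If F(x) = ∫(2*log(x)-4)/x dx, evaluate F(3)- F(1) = -4 + (-2 + log(3))^2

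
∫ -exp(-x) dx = exp(-x) + C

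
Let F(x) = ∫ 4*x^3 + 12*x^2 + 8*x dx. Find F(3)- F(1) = 216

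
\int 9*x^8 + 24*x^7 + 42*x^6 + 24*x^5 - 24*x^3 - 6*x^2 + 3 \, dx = x^9 + 3*x^8 + 6*x^7 + 4*x^6 - 6*x^4 - 2*x^3 + 3*x + C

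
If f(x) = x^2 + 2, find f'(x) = 2*x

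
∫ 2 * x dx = x^2 + C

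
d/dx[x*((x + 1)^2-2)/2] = 3*x^2/2 + 2*x - 1/2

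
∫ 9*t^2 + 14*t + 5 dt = 3*t^3 + 7*t^2 + 5*t + C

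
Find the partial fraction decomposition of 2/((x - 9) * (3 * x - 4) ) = -6/(23*(3*x - 4)) + 2/(23*(x - 9))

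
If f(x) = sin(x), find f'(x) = cos(x)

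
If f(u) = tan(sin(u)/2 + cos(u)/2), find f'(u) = sqrt(2)*cos(u + pi/4)/(2*cos(sqrt(2)*sin(u + pi/4)/2)^2)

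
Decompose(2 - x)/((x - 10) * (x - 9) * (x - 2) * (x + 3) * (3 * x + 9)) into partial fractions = -25/(73008*(x + 3)) - 1/(468*(x + 3)^2) + 1/(432*(x - 9)) - 1/(507*(x - 10))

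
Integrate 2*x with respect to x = x^2 + C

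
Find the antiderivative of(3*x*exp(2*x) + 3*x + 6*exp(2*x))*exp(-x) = 6*(x + 1)*sinh(x) + C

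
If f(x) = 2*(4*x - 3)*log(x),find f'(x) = (8*x*log(x) + 8*x - 6)/x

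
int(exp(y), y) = exp(y) + C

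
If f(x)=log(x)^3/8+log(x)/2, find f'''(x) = (3*log(x)^2 - 9*log(x) + 7)/(4*x^3)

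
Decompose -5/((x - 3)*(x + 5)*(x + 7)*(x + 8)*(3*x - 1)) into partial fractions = 81/(14080*(3*x - 1)) - 1/(165*(x + 8)) + 1/(88*(x + 7)) - 5/(768*(x + 5)) - 1/(1408*(x - 3))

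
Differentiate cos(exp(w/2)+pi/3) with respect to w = -exp(w/2)*sin(exp(w/2) + pi/3)/2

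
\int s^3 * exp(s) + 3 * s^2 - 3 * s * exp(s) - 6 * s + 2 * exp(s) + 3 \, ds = (s - 1)^3*(exp(s) + 1) + C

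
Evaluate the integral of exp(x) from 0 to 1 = -1 + E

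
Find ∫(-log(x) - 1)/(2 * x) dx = (-log(x) - 2)*log(x)/4 + C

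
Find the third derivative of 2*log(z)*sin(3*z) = (-54*z^3*log(z)*cos(3*z) - 54*z^2*sin(3*z) - 18*z*cos(3*z) + 4*sin(3*z))/z^3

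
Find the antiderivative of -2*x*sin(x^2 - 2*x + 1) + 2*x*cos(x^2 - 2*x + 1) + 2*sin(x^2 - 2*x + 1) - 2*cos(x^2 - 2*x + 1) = sin((x - 1)^2) + cos((x - 1)^2) + C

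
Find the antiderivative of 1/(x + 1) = log(4*x + 4) + C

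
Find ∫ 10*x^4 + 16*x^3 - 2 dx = 2*x^5 + 4*x^4 - 2*x + C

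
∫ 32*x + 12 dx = 16*x^2 + 12*x + C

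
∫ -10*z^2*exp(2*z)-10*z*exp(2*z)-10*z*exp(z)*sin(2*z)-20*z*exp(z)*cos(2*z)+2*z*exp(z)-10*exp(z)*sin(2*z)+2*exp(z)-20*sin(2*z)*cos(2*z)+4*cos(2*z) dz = 2*z*exp(z) - 5*(z*exp(z) + sin(2*z))^2 + 2*sin(2*z) + C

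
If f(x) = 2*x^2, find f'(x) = 4*x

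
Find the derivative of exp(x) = exp(x)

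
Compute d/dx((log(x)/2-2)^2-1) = (log(x) - 4)/(2*x)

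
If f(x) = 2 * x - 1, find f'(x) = 2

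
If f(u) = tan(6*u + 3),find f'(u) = 6*tan(6*u + 3)^2 + 6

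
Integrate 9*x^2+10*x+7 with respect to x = 3*x^3 + 5*x^2 + 7*x + C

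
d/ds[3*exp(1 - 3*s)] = -9*exp(1 - 3*s)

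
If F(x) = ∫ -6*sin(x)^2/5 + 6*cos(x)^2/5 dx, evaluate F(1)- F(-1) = 6*sin(2)/5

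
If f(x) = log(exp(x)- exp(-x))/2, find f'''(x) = (4*exp(4*x) + 4*exp(2*x))/(exp(6*x) - 3*exp(4*x) + 3*exp(2*x) - 1)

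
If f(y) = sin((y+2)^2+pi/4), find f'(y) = 2*y*cos(y^2 + 4*y + pi/4 + 4) + 4*cos(y^2 + 4*y + pi/4 + 4)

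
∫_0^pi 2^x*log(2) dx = -1 + 2^pi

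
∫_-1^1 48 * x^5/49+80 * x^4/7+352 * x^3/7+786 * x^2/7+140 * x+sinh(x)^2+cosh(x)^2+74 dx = sinh(2) + 1592/7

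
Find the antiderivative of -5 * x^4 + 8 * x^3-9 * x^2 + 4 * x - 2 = -x^5 + 2*x^4 - 3*x^3 + 2*x^2 - 2*x + C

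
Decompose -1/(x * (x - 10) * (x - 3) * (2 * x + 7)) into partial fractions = 8/(2457*(2*x + 7)) + 1/(273*(x - 3)) - 1/(1890*(x - 10)) - 1/(210*x)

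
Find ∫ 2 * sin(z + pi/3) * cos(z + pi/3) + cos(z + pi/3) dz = (sin(z + pi/3) + 1)*sin(z + pi/3) + C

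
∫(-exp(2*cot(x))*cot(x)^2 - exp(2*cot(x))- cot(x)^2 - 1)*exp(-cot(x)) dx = exp(cot(x)) - exp(-cot(x)) + C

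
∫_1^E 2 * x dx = -1 + exp(2)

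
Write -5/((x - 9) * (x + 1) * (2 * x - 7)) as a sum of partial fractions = 20/(99*(2*x - 7)) - 1/(18*(x + 1)) - 1/(22*(x - 9))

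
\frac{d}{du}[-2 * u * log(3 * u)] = -2*log(u) - 2*log(3) - 2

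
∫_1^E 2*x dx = -1 + exp(2)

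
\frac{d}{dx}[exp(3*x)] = 3*exp(3*x)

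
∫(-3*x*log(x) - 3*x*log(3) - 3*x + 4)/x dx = -(3*x - 4)*log(3*x) + C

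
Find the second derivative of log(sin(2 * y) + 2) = -4*(2*sin(2*y) + 1)/(sin(2*y) + 2)^2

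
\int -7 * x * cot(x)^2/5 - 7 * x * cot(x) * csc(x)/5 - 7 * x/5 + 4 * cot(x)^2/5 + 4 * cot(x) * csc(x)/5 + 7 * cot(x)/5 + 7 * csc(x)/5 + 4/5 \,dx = (7*x - 4)*(cot(x) + csc(x))/5 + C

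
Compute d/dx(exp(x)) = exp(x)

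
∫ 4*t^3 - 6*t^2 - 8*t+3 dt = t^4 - 2*t^3 - 4*t^2 + 3*t + C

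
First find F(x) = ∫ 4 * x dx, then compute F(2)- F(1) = 6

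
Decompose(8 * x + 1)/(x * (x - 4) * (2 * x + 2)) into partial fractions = -7/(10*(x + 1)) + 33/(40*(x - 4)) - 1/(8*x)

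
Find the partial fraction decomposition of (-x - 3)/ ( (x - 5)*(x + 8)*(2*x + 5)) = 2/(165*(2*x + 5)) + 5/(143*(x + 8)) - 8/(195*(x - 5))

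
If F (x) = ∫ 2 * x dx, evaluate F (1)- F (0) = 1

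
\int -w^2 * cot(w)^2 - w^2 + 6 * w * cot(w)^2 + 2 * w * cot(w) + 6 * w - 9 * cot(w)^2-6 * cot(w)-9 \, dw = (w - 3)^2*cot(w) + C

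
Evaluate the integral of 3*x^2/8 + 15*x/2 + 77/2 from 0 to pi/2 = -125 + pi/2 + (pi/4 + 5)^3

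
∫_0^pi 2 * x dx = pi^2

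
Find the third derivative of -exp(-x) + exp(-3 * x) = (exp(2*x) - 27)*exp(-3*x)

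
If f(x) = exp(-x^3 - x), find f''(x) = (9*x^4 + 6*x^2 - 6*x + 1)*exp(-x^3 - x)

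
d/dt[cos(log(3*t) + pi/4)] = -sin(log(t) + pi/4 + log(3))/t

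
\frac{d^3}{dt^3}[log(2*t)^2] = (4*log(t) - 6 + 4*log(2))/t^3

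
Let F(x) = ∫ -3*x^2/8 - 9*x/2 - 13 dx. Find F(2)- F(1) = -165/8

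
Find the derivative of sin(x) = cos(x)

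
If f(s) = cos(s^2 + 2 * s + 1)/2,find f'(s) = -(s + 1)*sin(s^2 + 2*s + 1)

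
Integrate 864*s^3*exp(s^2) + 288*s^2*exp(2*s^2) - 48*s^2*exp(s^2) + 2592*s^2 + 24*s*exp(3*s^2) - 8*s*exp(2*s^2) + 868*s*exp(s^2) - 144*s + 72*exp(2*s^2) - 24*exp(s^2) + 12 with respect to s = 12*s + 4*(6*s + exp(s^2))^3 - 2*(6*s + exp(s^2))^2 + 2*exp(s^2) + C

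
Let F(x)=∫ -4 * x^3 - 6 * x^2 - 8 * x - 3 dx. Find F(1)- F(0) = -10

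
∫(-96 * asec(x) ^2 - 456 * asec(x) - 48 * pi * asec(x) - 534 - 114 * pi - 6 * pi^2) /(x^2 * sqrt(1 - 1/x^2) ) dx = -(4*asec(x) + pi + 10)^3/2 + 3*(4*asec(x) + pi + 10)^2/4 + 6*asec(x) + C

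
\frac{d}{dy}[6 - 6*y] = -6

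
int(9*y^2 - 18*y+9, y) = 3*y^3 - 9*y^2 + 9*y + C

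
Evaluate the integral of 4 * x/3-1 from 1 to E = (-1 + E/3)*(3 + 2*E) + 10/3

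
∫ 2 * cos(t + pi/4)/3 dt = 2*sin(t + pi/4)/3 + C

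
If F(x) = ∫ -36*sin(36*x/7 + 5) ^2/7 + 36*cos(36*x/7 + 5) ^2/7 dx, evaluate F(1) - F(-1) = sin(2/7)/2 + sin(142/7)/2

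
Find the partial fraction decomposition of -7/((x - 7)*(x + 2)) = 7/(9*(x + 2)) - 7/(9*(x - 7))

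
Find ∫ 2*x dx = x^2 + C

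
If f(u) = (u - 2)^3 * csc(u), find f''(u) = (-u^3 + 2*u^3/sin(u)^2 + 6*u^2 - 6*u^2*cos(u)/sin(u) - 12*u^2/sin(u)^2 - 6*u + 24*u*cos(u)/sin(u) + 24*u/sin(u)^2 - 4 - 24*cos(u)/sin(u) - 16/sin(u)^2)/sin(u)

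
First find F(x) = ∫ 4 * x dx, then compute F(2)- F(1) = 6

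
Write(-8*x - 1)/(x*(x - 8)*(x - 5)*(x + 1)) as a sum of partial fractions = -7/(54*(x + 1)) + 41/(90*(x - 5)) - 65/(216*(x - 8)) - 1/(40*x)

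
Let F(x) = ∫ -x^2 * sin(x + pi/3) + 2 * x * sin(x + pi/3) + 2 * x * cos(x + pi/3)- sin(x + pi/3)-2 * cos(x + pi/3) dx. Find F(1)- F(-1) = -4*sin(pi/6 + 1)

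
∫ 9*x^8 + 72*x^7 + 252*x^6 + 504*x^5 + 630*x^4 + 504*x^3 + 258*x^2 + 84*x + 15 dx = x^9 + 9*x^8 + 36*x^7 + 84*x^6 + 126*x^5 + 126*x^4 + 86*x^3 + 42*x^2 + 15*x + C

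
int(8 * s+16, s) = 4*s^2 + 16*s + C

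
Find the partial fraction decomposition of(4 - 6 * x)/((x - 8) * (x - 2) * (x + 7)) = 46/(135*(x + 7)) + 4/(27*(x - 2)) - 22/(45*(x - 8))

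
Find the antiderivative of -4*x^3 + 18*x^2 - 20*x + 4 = -x^4 + 6*x^3 - 10*x^2 + 4*x + C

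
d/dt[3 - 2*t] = -2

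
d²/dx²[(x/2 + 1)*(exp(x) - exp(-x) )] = (x*exp(2*x) - x + 4*exp(2*x))*exp(-x)/2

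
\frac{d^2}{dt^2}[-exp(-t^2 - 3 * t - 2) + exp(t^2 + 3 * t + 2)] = (4*t^2*exp(2*t^2 + 6*t + 4) - 4*t^2 + 12*t*exp(2*t^2 + 6*t + 4) - 12*t + 11*exp(2*t^2 + 6*t + 4) - 7)*exp(-t^2 - 3*t - 2)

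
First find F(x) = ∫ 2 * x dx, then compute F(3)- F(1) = 8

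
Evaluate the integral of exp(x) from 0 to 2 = -1 + exp(2)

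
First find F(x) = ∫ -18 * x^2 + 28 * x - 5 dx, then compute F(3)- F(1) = -54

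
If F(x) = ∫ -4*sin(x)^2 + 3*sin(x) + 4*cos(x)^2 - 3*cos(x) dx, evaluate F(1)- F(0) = -3*sqrt(2)*sin(pi/4 + 1) + 2*sin(2) + 3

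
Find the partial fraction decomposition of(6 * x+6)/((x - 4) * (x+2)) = 1/(x + 2) + 5/(x - 4)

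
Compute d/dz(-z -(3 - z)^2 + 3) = 5 - 2*z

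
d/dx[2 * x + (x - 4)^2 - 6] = 2*x - 6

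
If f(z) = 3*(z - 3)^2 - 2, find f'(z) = 6*z - 18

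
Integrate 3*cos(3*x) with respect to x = sin(3*x) + C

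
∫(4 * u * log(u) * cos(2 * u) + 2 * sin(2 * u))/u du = 2*log(u)*sin(2*u) + C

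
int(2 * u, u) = u^2 + C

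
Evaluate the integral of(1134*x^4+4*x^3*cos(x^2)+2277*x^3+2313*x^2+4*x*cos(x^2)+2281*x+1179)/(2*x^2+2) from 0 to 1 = log(2) + sin(1) + 5391/4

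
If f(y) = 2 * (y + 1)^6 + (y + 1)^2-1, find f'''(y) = 240*y^3 + 720*y^2 + 720*y + 240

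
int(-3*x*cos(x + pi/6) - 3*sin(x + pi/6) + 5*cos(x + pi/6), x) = (5 - 3*x)*sin(x + pi/6) + C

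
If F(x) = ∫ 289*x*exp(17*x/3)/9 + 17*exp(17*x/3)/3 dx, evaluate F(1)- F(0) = 17*exp(17/3)/3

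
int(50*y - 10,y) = 25*y^2 - 10*y + C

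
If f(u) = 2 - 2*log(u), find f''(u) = 2/u^2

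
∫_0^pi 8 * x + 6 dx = 6*pi + 4*pi^2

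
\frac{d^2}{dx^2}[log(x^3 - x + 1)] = (-3*x^4 + 6*x - 1)/(x^6 - 2*x^4 + 2*x^3 + x^2 - 2*x + 1)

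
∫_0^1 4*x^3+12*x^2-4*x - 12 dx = -9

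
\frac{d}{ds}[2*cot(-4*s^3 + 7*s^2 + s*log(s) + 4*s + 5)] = 2*(12*s^2 - 14*s - log(s) - 5)/sin(-4*s^3 + 7*s^2 + s*log(s) + 4*s + 5)^2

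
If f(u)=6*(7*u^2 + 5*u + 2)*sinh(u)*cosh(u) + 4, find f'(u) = 42*u^2*cosh(2*u) + 42*u*sinh(2*u) + 30*u*cosh(2*u) + 15*sinh(2*u) + 12*cosh(2*u)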